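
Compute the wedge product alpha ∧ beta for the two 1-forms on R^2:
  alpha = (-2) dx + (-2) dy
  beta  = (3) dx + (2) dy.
alpha ∧ beta = (2) dx ∧ dy

Distribute the wedge, using dx_i ∧ dx_j = -dx_j ∧ dx_i and dx_i ∧ dx_i = 0. For each pair (i, j) with i < j, the coefficient of dx_i ∧ dx_j in alpha ∧ beta is (alpha_i * beta_j - alpha_j * beta_i). Collecting: alpha ∧ beta = (2) dx ∧ dy.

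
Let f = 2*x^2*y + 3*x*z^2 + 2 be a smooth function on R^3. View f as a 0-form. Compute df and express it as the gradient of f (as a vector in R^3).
df = (4*x*y + 3*z^2) dx + (2*x^2) dy + (6*x*z) dz; grad f = (4*x*y + 3*z^2, 2*x^2, 6*x*z)

For a 0-form f, d f = (∂f/∂x) dx + (∂f/∂y) dy + (∂f/∂z) dz. The components of the vector representation are exactly the entries of grad f in Cartesian coordinates:
  ∂f/∂x = 4*x*y + 3*z^2
  ∂f/∂y = 2*x^2
  ∂f/∂z = 6*x*z.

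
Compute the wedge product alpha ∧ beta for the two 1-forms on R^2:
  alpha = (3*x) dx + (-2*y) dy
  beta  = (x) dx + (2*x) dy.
alpha ∧ beta = (2*x*(3*x + y)) dx ∧ dy

Distribute the wedge, using dx_i ∧ dx_j = -dx_j ∧ dx_i and dx_i ∧ dx_i = 0. For each pair (i, j) with i < j, the coefficient of dx_i ∧ dx_j in alpha ∧ beta is (alpha_i * beta_j - alpha_j * beta_i). Collecting: alpha ∧ beta = (2*x*(3*x + y)) dx ∧ dy.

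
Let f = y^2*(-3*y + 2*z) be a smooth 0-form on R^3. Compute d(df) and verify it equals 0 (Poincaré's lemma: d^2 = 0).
d(df) = 0

Step 1: df = sum_i (∂f/∂x_i) dx_i = (0) dx + (y*(-9*y + 4*z)) dy + (2*y^2) dz.
Step 2: Apply d again. Using the 1-form formula, the coefficient of dx ∧ dy in d(df) is ∂^2 f/∂x ∂y - ∂^2 f/∂y ∂x = (0) - (0) = 0 (equality of mixed partials for smooth f).
Similarly for dx ∧ dz and dy ∧ dz — all coefficients vanish. So d(df) = 0.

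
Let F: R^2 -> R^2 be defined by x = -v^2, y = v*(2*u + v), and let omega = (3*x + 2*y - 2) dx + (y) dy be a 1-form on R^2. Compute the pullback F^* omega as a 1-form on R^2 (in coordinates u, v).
F^* omega = (2*v^2*(2*u + v)) du + (2*v*(2*u^2 - u*v + 2*v^2 + 2)) dv

Using F^*(f dg) = (f ∘ F) d(g ∘ F), substitute each coordinate x_i by F_i(u, v) in f_i, and replace dx_i by d F_i = (∂F_i/∂u) du + (∂F_i/∂v) dv.
  For the x component: f_1(F) = 4*u*v - v^2 - 2; d F_1 = (0) du + (-2*v) dv
  For the y component: f_2(F) = v*(2*u + v); d F_2 = (2*v) du + (2*u + 2*v) dv
Combining and collecting du, dv coefficients:
  coeff of du: 2*v^2*(2*u + v)
  coeff of dv: 2*v*(2*u^2 - u*v + 2*v^2 + 2)
F^* omega = (2*v^2*(2*u + v)) du + (2*v*(2*u^2 - u*v + 2*v^2 + 2)) dv.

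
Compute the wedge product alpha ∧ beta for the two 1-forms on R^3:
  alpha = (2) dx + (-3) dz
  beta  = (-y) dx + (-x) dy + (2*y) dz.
alpha ∧ beta = (-2*x) dx ∧ dy + (y) dx ∧ dz + (-3*x) dy ∧ dz

Distribute the wedge, using dx_i ∧ dx_j = -dx_j ∧ dx_i and dx_i ∧ dx_i = 0. For each pair (i, j) with i < j, the coefficient of dx_i ∧ dx_j in alpha ∧ beta is (alpha_i * beta_j - alpha_j * beta_i). Collecting: alpha ∧ beta = (-2*x) dx ∧ dy + (y) dx ∧ dz + (-3*x) dy ∧ dz.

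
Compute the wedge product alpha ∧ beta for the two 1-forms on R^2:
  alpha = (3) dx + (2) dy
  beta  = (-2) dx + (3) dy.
alpha ∧ beta = (13) dx ∧ dy

Distribute the wedge, using dx_i ∧ dx_j = -dx_j ∧ dx_i and dx_i ∧ dx_i = 0. For each pair (i, j) with i < j, the coefficient of dx_i ∧ dx_j in alpha ∧ beta is (alpha_i * beta_j - alpha_j * beta_i). Collecting: alpha ∧ beta = (13) dx ∧ dy.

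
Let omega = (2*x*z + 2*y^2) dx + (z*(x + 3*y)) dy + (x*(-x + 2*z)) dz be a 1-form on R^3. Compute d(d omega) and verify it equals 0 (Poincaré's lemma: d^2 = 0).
d(d omega) = 0

Step 1: d omega = sum_{i<j} (∂f_j/∂x_i - ∂f_i/∂x_j) dx_i ∧ dx_j:
  coeff of dx ∧ dy: -4*y + z
  coeff of dx ∧ dz: -4*x + 2*z
  coeff of dy ∧ dz: -x - 3*y
Step 2: Apply d again to each 2-form coefficient. The only possible 3-form in R^3 is dx ∧ dy ∧ dz, with coefficient
  ∂(coeff of dy∧dz)/∂x - ∂(coeff of dx∧dz)/∂y + ∂(coeff of dx∧dy)/∂z
  = ∂/∂x (-x - 3*y) - ∂/∂y (-4*x + 2*z) + ∂/∂z (-4*y + z).
Each of these terms simplifies to sums of mixed partials that cancel in pairs. The result is 0 (by equality of mixed partials for smooth functions — Schwarz / Clairaut).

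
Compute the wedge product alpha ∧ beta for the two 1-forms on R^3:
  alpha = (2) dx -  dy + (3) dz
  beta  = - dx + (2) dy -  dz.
alpha ∧ beta = (3) dx ∧ dy + (1) dx ∧ dz + (-5) dy ∧ dz

Distribute the wedge, using dx_i ∧ dx_j = -dx_j ∧ dx_i and dx_i ∧ dx_i = 0. For each pair (i, j) with i < j, the coefficient of dx_i ∧ dx_j in alpha ∧ beta is (alpha_i * beta_j - alpha_j * beta_i). Collecting: alpha ∧ beta = (3) dx ∧ dy + (1) dx ∧ dz + (-5) dy ∧ dz.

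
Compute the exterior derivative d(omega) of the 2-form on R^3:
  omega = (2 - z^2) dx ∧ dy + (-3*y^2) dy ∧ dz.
d(omega) = (-2*z) dx ∧ dy ∧ dz

For a 2-form omega = sum_{i<j} g_{ij} dx_i ∧ dx_j, the exterior derivative is
  d(omega) = sum_{i<j} d(g_{ij}) ∧ dx_i ∧ dx_j = sum_{i<j, k} (∂g_{ij}/∂x_k) dx_k ∧ dx_i ∧ dx_j.
Expand each term, using dx_k ∧ dx_i ∧ dx_j = sgn(permutation) dx_{(a)} ∧ dx_{(b)} ∧ dx_{(c)} with (a < b < c) sorted:
  d(2 - z^2) includes (∂/∂z)(2 - z^2) dz = (-2*z) dz, which multiplied by dx ∧ dy gives (-2*z) dx ∧ dy ∧ dz
Collecting like 3-forms: d(omega) = (-2*z) dx ∧ dy ∧ dz.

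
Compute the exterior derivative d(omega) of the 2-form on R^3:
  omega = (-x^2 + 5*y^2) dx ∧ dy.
d(omega) = 0

For a 2-form omega = sum_{i<j} g_{ij} dx_i ∧ dx_j, the exterior derivative is
  d(omega) = sum_{i<j} d(g_{ij}) ∧ dx_i ∧ dx_j = sum_{i<j, k} (∂g_{ij}/∂x_k) dx_k ∧ dx_i ∧ dx_j.
Expand each term, using dx_k ∧ dx_i ∧ dx_j = sgn(permutation) dx_{(a)} ∧ dx_{(b)} ∧ dx_{(c)} with (a < b < c) sorted:

Collecting like 3-forms: d(omega) = 0.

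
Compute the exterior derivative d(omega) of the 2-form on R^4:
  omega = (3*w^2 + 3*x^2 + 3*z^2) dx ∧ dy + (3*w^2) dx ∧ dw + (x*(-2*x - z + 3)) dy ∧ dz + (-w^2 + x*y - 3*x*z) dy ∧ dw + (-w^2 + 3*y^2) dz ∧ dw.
d(omega) = (-4*x + 5*z + 3) dx ∧ dy ∧ dz + (6*w + y - 3*z) dx ∧ dy ∧ dw + (3*x + 6*y) dy ∧ dz ∧ dw

For a 2-form omega = sum_{i<j} g_{ij} dx_i ∧ dx_j, the exterior derivative is
  d(omega) = sum_{i<j} d(g_{ij}) ∧ dx_i ∧ dx_j = sum_{i<j, k} (∂g_{ij}/∂x_k) dx_k ∧ dx_i ∧ dx_j.
Expand each term, using dx_k ∧ dx_i ∧ dx_j = sgn(permutation) dx_{(a)} ∧ dx_{(b)} ∧ dx_{(c)} with (a < b < c) sorted:
  d(3*w^2 + 3*x^2 + 3*z^2) includes (∂/∂z)(3*w^2 + 3*x^2 + 3*z^2) dz = (6*z) dz, which multiplied by dx ∧ dy gives (6*z) dx ∧ dy ∧ dz
  d(3*w^2 + 3*x^2 + 3*z^2) includes (∂/∂w)(3*w^2 + 3*x^2 + 3*z^2) dw = (6*w) dw, which multiplied by dx ∧ dy gives (6*w) dx ∧ dy ∧ dw
  d(x*(-2*x - z + 3)) includes (∂/∂x)(x*(-2*x - z + 3)) dx = (-4*x - z + 3) dx, which multiplied by dy ∧ dz gives (-4*x - z + 3) dx ∧ dy ∧ dz
  d(-w^2 + x*y - 3*x*z) includes (∂/∂x)(-w^2 + x*y - 3*x*z) dx = (y - 3*z) dx, which multiplied by dy ∧ dw gives (y - 3*z) dx ∧ dy ∧ dw
  d(-w^2 + x*y - 3*x*z) includes (∂/∂z)(-w^2 + x*y - 3*x*z) dz = (-3*x) dz, which multiplied by dy ∧ dw gives (3*x) dy ∧ dz ∧ dw
  d(-w^2 + 3*y^2) includes (∂/∂y)(-w^2 + 3*y^2) dy = (6*y) dy, which multiplied by dz ∧ dw gives (6*y) dy ∧ dz ∧ dw
Collecting like 3-forms: d(omega) = (-4*x + 5*z + 3) dx ∧ dy ∧ dz + (6*w + y - 3*z) dx ∧ dy ∧ dw + (3*x + 6*y) dy ∧ dz ∧ dw.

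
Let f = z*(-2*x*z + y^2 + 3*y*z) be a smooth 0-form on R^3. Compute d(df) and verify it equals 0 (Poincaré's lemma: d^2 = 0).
d(df) = 0

Step 1: df = sum_i (∂f/∂x_i) dx_i = (-2*z^2) dx + (z*(2*y + 3*z)) dy + (-4*x*z + y^2 + 6*y*z) dz.
Step 2: Apply d again. Using the 1-form formula, the coefficient of dx ∧ dy in d(df) is ∂^2 f/∂x ∂y - ∂^2 f/∂y ∂x = (0) - (0) = 0 (equality of mixed partials for smooth f).
Similarly for dx ∧ dz and dy ∧ dz — all coefficients vanish. So d(df) = 0.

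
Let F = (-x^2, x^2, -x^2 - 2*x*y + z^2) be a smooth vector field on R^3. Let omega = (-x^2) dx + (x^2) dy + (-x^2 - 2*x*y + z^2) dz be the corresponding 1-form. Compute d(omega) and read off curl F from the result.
d(omega) = (-2*x) dy ∧ dz + (2*x + 2*y) dz ∧ dx + (2*x) dx ∧ dy; curl F = (-2*x, 2*x + 2*y, 2*x)

d omega = sum_{i<j} (∂f_j/∂x_i - ∂f_i/∂x_j) dx_i ∧ dx_j. Under the identification (dy ∧ dz, dz ∧ dx, dx ∧ dy) ↔ (e_x, e_y, e_z), the coefficients are exactly the components of curl F. Compute:
  ∂R/∂y - ∂Q/∂z = (-2*x) - (0) = -2*x
  ∂P/∂z - ∂R/∂x = (0) - (-2*x - 2*y) = 2*x + 2*y
  ∂Q/∂x - ∂P/∂y = (2*x) - (0) = 2*x.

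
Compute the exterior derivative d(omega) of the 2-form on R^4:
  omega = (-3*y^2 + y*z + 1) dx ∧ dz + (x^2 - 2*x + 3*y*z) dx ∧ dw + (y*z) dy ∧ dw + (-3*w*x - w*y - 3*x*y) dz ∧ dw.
d(omega) = (6*y - z) dx ∧ dy ∧ dz + (-3*z) dx ∧ dy ∧ dw + (-3*w - 6*y) dx ∧ dz ∧ dw + (-w - 3*x - y) dy ∧ dz ∧ dw

For a 2-form omega = sum_{i<j} g_{ij} dx_i ∧ dx_j, the exterior derivative is
  d(omega) = sum_{i<j} d(g_{ij}) ∧ dx_i ∧ dx_j = sum_{i<j, k} (∂g_{ij}/∂x_k) dx_k ∧ dx_i ∧ dx_j.
Expand each term, using dx_k ∧ dx_i ∧ dx_j = sgn(permutation) dx_{(a)} ∧ dx_{(b)} ∧ dx_{(c)} with (a < b < c) sorted:
  d(-3*y^2 + y*z + 1) includes (∂/∂y)(-3*y^2 + y*z + 1) dy = (-6*y + z) dy, which multiplied by dx ∧ dz gives (6*y - z) dx ∧ dy ∧ dz
  d(x^2 - 2*x + 3*y*z) includes (∂/∂y)(x^2 - 2*x + 3*y*z) dy = (3*z) dy, which multiplied by dx ∧ dw gives (-3*z) dx ∧ dy ∧ dw
  d(x^2 - 2*x + 3*y*z) includes (∂/∂z)(x^2 - 2*x + 3*y*z) dz = (3*y) dz, which multiplied by dx ∧ dw gives (-3*y) dx ∧ dz ∧ dw
  d(y*z) includes (∂/∂z)(y*z) dz = (y) dz, which multiplied by dy ∧ dw gives (-y) dy ∧ dz ∧ dw
  d(-3*w*x - w*y - 3*x*y) includes (∂/∂x)(-3*w*x - w*y - 3*x*y) dx = (-3*w - 3*y) dx, which multiplied by dz ∧ dw gives (-3*w - 3*y) dx ∧ dz ∧ dw
  d(-3*w*x - w*y - 3*x*y) includes (∂/∂y)(-3*w*x - w*y - 3*x*y) dy = (-w - 3*x) dy, which multiplied by dz ∧ dw gives (-w - 3*x) dy ∧ dz ∧ dw
Collecting like 3-forms: d(omega) = (6*y - z) dx ∧ dy ∧ dz + (-3*z) dx ∧ dy ∧ dw + (-3*w - 6*y) dx ∧ dz ∧ dw + (-w - 3*x - y) dy ∧ dz ∧ dw.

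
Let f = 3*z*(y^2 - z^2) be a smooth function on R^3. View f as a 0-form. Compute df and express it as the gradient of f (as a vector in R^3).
df = (0) dx + (6*y*z) dy + (3*y^2 - 9*z^2) dz; grad f = (0, 6*y*z, 3*y^2 - 9*z^2)

For a 0-form f, d f = (∂f/∂x) dx + (∂f/∂y) dy + (∂f/∂z) dz. The components of the vector representation are exactly the entries of grad f in Cartesian coordinates:
  ∂f/∂x = 0
  ∂f/∂y = 6*y*z
  ∂f/∂z = 3*y^2 - 9*z^2.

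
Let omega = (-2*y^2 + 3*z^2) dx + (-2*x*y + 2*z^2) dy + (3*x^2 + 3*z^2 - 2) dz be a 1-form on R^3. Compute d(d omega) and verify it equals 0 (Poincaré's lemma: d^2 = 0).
d(d omega) = 0

Step 1: d omega = sum_{i<j} (∂f_j/∂x_i - ∂f_i/∂x_j) dx_i ∧ dx_j:
  coeff of dx ∧ dy: 2*y
  coeff of dx ∧ dz: 6*x - 6*z
  coeff of dy ∧ dz: -4*z
Step 2: Apply d again to each 2-form coefficient. The only possible 3-form in R^3 is dx ∧ dy ∧ dz, with coefficient
  ∂(coeff of dy∧dz)/∂x - ∂(coeff of dx∧dz)/∂y + ∂(coeff of dx∧dy)/∂z
  = ∂/∂x (-4*z) - ∂/∂y (6*x - 6*z) + ∂/∂z (2*y).
Each of these terms simplifies to sums of mixed partials that cancel in pairs. The result is 0 (by equality of mixed partials for smooth functions — Schwarz / Clairaut).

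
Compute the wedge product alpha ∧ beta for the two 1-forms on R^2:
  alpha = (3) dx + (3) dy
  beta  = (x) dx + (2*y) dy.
alpha ∧ beta = (-3*x + 6*y) dx ∧ dy

Distribute the wedge, using dx_i ∧ dx_j = -dx_j ∧ dx_i and dx_i ∧ dx_i = 0. For each pair (i, j) with i < j, the coefficient of dx_i ∧ dx_j in alpha ∧ beta is (alpha_i * beta_j - alpha_j * beta_i). Collecting: alpha ∧ beta = (-3*x + 6*y) dx ∧ dy.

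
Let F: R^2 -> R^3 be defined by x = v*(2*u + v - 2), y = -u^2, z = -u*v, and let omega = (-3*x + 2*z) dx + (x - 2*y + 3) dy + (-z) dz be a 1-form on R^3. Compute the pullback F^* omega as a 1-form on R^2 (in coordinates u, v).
F^* omega = (-4*u^3 - 4*u^2*v - 19*u*v^2 + 4*u*v - 6*u - 6*v^3 + 12*v^2) du + (v*(-17*u^2 - 22*u*v + 28*u - 6*v^2 + 18*v - 12)) dv

Using F^*(f dg) = (f ∘ F) d(g ∘ F), substitute each coordinate x_i by F_i(u, v) in f_i, and replace dx_i by d F_i = (∂F_i/∂u) du + (∂F_i/∂v) dv.
  For the x component: f_1(F) = v*(-8*u - 3*v + 6); d F_1 = (2*v) du + (2*u + 2*v - 2) dv
  For the y component: f_2(F) = 2*u^2 + 2*u*v + v^2 - 2*v + 3; d F_2 = (-2*u) du + (0) dv
  For the z component: f_3(F) = u*v; d F_3 = (-v) du + (-u) dv
Combining and collecting du, dv coefficients:
  coeff of du: -4*u^3 - 4*u^2*v - 19*u*v^2 + 4*u*v - 6*u - 6*v^3 + 12*v^2
  coeff of dv: v*(-17*u^2 - 22*u*v + 28*u - 6*v^2 + 18*v - 12)
F^* omega = (-4*u^3 - 4*u^2*v - 19*u*v^2 + 4*u*v - 6*u - 6*v^3 + 12*v^2) du + (v*(-17*u^2 - 22*u*v + 28*u - 6*v^2 + 18*v - 12)) dv.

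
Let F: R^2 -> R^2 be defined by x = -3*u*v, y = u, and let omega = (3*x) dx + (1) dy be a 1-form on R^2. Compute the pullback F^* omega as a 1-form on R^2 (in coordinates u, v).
F^* omega = (27*u*v^2 + 1) du + (27*u^2*v) dv

Using F^*(f dg) = (f ∘ F) d(g ∘ F), substitute each coordinate x_i by F_i(u, v) in f_i, and replace dx_i by d F_i = (∂F_i/∂u) du + (∂F_i/∂v) dv.
  For the x component: f_1(F) = -9*u*v; d F_1 = (-3*v) du + (-3*u) dv
  For the y component: f_2(F) = 1; d F_2 = (1) du + (0) dv
Combining and collecting du, dv coefficients:
  coeff of du: 27*u*v^2 + 1
  coeff of dv: 27*u^2*v
F^* omega = (27*u*v^2 + 1) du + (27*u^2*v) dv.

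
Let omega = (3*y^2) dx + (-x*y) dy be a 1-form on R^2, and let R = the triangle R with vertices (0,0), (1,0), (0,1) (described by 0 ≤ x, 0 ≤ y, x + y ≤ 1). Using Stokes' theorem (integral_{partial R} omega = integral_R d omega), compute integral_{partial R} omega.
integral_(partial R) omega = -7/6

Stokes: integral_partial_R omega = integral_R d omega with d omega = (∂Q/∂x - ∂P/∂y) dx ∧ dy.
  ∂Q/∂x = -y
  ∂P/∂y = 6*y
  integrand = ∂Q/∂x - ∂P/∂y = -7*y.
Integrating over R: integral_0^1 integral_0^{1-x} (-7*y) dy dx = -7/6.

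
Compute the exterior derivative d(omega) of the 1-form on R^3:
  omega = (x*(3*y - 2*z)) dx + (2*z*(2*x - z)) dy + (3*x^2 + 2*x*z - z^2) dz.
d(omega) = (-3*x + 4*z) dx ∧ dy + (8*x + 2*z) dx ∧ dz + (-4*x + 4*z) dy ∧ dz

For a 1-form omega = sum_i f_i dx_i, the exterior derivative is
  d(omega) = sum_{i < j} (∂f_j/∂x_i - ∂f_i/∂x_j) dx_i ∧ dx_j.
  coefficient of dx ∧ dy: ∂f_2/∂x - ∂f_1/∂y = ∂(2*z*(2*x - z))/∂x - ∂(x*(3*y - 2*z))/∂y = -3*x + 4*z
  coefficient of dx ∧ dz: ∂f_3/∂x - ∂f_1/∂z = ∂(3*x^2 + 2*x*z - z^2)/∂x - ∂(x*(3*y - 2*z))/∂z = 8*x + 2*z
  coefficient of dy ∧ dz: ∂f_3/∂y - ∂f_2/∂z = ∂(3*x^2 + 2*x*z - z^2)/∂y - ∂(2*z*(2*x - z))/∂z = -4*x + 4*z
Assembling: d(omega) = (-3*x + 4*z) dx ∧ dy + (8*x + 2*z) dx ∧ dz + (-4*x + 4*z) dy ∧ dz.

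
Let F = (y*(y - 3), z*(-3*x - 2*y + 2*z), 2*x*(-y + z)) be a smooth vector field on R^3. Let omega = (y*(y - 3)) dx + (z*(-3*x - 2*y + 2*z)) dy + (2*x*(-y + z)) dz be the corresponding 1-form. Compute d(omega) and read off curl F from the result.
d(omega) = (x + 2*y - 4*z) dy ∧ dz + (2*y - 2*z) dz ∧ dx + (-2*y - 3*z + 3) dx ∧ dy; curl F = (x + 2*y - 4*z, 2*y - 2*z, -2*y - 3*z + 3)

d omega = sum_{i<j} (∂f_j/∂x_i - ∂f_i/∂x_j) dx_i ∧ dx_j. Under the identification (dy ∧ dz, dz ∧ dx, dx ∧ dy) ↔ (e_x, e_y, e_z), the coefficients are exactly the components of curl F. Compute:
  ∂R/∂y - ∂Q/∂z = (-2*x) - (-3*x - 2*y + 4*z) = x + 2*y - 4*z
  ∂P/∂z - ∂R/∂x = (0) - (-2*y + 2*z) = 2*y - 2*z
  ∂Q/∂x - ∂P/∂y = (-3*z) - (2*y - 3) = -2*y - 3*z + 3.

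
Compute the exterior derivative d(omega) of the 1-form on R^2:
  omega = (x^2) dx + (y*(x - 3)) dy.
d(omega) = (y) dx ∧ dy

For a 1-form omega = sum_i f_i dx_i, the exterior derivative is
  d(omega) = sum_{i < j} (∂f_j/∂x_i - ∂f_i/∂x_j) dx_i ∧ dx_j.
  coefficient of dx ∧ dy: ∂f_2/∂x - ∂f_1/∂y = ∂(y*(x - 3))/∂x - ∂(x^2)/∂y = y
Assembling: d(omega) = (y) dx ∧ dy.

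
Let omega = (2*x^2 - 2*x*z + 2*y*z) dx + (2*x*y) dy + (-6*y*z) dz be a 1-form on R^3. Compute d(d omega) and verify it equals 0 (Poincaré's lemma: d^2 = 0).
d(d omega) = 0

Step 1: d omega = sum_{i<j} (∂f_j/∂x_i - ∂f_i/∂x_j) dx_i ∧ dx_j:
  coeff of dx ∧ dy: 2*y - 2*z
  coeff of dx ∧ dz: 2*x - 2*y
  coeff of dy ∧ dz: -6*z
Step 2: Apply d again to each 2-form coefficient. The only possible 3-form in R^3 is dx ∧ dy ∧ dz, with coefficient
  ∂(coeff of dy∧dz)/∂x - ∂(coeff of dx∧dz)/∂y + ∂(coeff of dx∧dy)/∂z
  = ∂/∂x (-6*z) - ∂/∂y (2*x - 2*y) + ∂/∂z (2*y - 2*z).
Each of these terms simplifies to sums of mixed partials that cancel in pairs. The result is 0 (by equality of mixed partials for smooth functions — Schwarz / Clairaut).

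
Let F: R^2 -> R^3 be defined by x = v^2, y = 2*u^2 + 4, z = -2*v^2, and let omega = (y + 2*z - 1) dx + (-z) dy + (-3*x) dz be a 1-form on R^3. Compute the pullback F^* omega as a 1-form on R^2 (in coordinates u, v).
F^* omega = (8*u*v^2) du + (2*v*(2*u^2 + 2*v^2 + 3)) dv

Using F^*(f dg) = (f ∘ F) d(g ∘ F), substitute each coordinate x_i by F_i(u, v) in f_i, and replace dx_i by d F_i = (∂F_i/∂u) du + (∂F_i/∂v) dv.
  For the x component: f_1(F) = 2*u^2 - 4*v^2 + 3; d F_1 = (0) du + (2*v) dv
  For the y component: f_2(F) = 2*v^2; d F_2 = (4*u) du + (0) dv
  For the z component: f_3(F) = -3*v^2; d F_3 = (0) du + (-4*v) dv
Combining and collecting du, dv coefficients:
  coeff of du: 8*u*v^2
  coeff of dv: 2*v*(2*u^2 + 2*v^2 + 3)
F^* omega = (8*u*v^2) du + (2*v*(2*u^2 + 2*v^2 + 3)) dv.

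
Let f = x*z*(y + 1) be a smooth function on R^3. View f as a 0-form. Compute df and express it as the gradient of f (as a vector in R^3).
df = (z*(y + 1)) dx + (x*z) dy + (x*(y + 1)) dz; grad f = (z*(y + 1), x*z, x*(y + 1))

For a 0-form f, d f = (∂f/∂x) dx + (∂f/∂y) dy + (∂f/∂z) dz. The components of the vector representation are exactly the entries of grad f in Cartesian coordinates:
  ∂f/∂x = z*(y + 1)
  ∂f/∂y = x*z
  ∂f/∂z = x*(y + 1).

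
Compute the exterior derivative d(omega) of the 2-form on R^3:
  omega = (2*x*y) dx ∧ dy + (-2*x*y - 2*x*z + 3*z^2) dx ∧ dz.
d(omega) = (2*x) dx ∧ dy ∧ dz

For a 2-form omega = sum_{i<j} g_{ij} dx_i ∧ dx_j, the exterior derivative is
  d(omega) = sum_{i<j} d(g_{ij}) ∧ dx_i ∧ dx_j = sum_{i<j, k} (∂g_{ij}/∂x_k) dx_k ∧ dx_i ∧ dx_j.
Expand each term, using dx_k ∧ dx_i ∧ dx_j = sgn(permutation) dx_{(a)} ∧ dx_{(b)} ∧ dx_{(c)} with (a < b < c) sorted:
  d(-2*x*y - 2*x*z + 3*z^2) includes (∂/∂y)(-2*x*y - 2*x*z + 3*z^2) dy = (-2*x) dy, which multiplied by dx ∧ dz gives (2*x) dx ∧ dy ∧ dz
Collecting like 3-forms: d(omega) = (2*x) dx ∧ dy ∧ dz.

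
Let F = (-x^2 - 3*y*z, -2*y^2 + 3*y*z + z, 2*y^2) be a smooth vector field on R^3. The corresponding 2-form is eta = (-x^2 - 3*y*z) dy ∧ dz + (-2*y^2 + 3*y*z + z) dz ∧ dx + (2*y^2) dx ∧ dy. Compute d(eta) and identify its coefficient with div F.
d(eta) = (-2*x - 4*y + 3*z) dx ∧ dy ∧ dz; div F = -2*x - 4*y + 3*z

For a 2-form in R^3 of the form above, applying d gives a 3-form with coefficient ∂P/∂x + ∂Q/∂y + ∂R/∂z:
  ∂P/∂x = -2*x
  ∂Q/∂y = -4*y + 3*z
  ∂R/∂z = 0
Sum = -2*x - 4*y + 3*z, which is exactly div F.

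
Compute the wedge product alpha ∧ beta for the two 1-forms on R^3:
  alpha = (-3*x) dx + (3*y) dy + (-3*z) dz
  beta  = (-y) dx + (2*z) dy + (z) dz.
alpha ∧ beta = (-6*x*z + 3*y^2) dx ∧ dy + (-3*z*(x + y)) dx ∧ dz + (3*z*(y + 2*z)) dy ∧ dz

Distribute the wedge, using dx_i ∧ dx_j = -dx_j ∧ dx_i and dx_i ∧ dx_i = 0. For each pair (i, j) with i < j, the coefficient of dx_i ∧ dx_j in alpha ∧ beta is (alpha_i * beta_j - alpha_j * beta_i). Collecting: alpha ∧ beta = (-6*x*z + 3*y^2) dx ∧ dy + (-3*z*(x + y)) dx ∧ dz + (3*z*(y + 2*z)) dy ∧ dz.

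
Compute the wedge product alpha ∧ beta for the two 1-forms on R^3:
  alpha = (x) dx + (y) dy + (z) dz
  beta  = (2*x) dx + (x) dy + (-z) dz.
alpha ∧ beta = (x*(x - 2*y)) dx ∧ dy + (-3*x*z) dx ∧ dz + (-z*(x + y)) dy ∧ dz

Distribute the wedge, using dx_i ∧ dx_j = -dx_j ∧ dx_i and dx_i ∧ dx_i = 0. For each pair (i, j) with i < j, the coefficient of dx_i ∧ dx_j in alpha ∧ beta is (alpha_i * beta_j - alpha_j * beta_i). Collecting: alpha ∧ beta = (x*(x - 2*y)) dx ∧ dy + (-3*x*z) dx ∧ dz + (-z*(x + y)) dy ∧ dz.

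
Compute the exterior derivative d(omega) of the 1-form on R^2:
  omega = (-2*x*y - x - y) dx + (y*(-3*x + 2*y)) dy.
d(omega) = (2*x - 3*y + 1) dx ∧ dy

For a 1-form omega = sum_i f_i dx_i, the exterior derivative is
  d(omega) = sum_{i < j} (∂f_j/∂x_i - ∂f_i/∂x_j) dx_i ∧ dx_j.
  coefficient of dx ∧ dy: ∂f_2/∂x - ∂f_1/∂y = ∂(y*(-3*x + 2*y))/∂x - ∂(-2*x*y - x - y)/∂y = 2*x - 3*y + 1
Assembling: d(omega) = (2*x - 3*y + 1) dx ∧ dy.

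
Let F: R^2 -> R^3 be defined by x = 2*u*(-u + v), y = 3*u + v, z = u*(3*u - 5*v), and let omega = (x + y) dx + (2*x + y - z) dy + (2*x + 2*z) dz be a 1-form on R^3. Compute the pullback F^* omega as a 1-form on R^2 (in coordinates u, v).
F^* omega = (20*u^3 - 58*u^2*v - 33*u^2 + 34*u*v^2 + 29*u*v + 9*u + 2*v^2 + 3*v) du + (-14*u^3 + 34*u^2*v - u^2 + 11*u*v + 3*u + v) dv

Using F^*(f dg) = (f ∘ F) d(g ∘ F), substitute each coordinate x_i by F_i(u, v) in f_i, and replace dx_i by d F_i = (∂F_i/∂u) du + (∂F_i/∂v) dv.
  For the x component: f_1(F) = -2*u^2 + 2*u*v + 3*u + v; d F_1 = (-4*u + 2*v) du + (2*u) dv
  For the y component: f_2(F) = -7*u^2 + 9*u*v + 3*u + v; d F_2 = (3) du + (1) dv
  For the z component: f_3(F) = 2*u*(u - 3*v); d F_3 = (6*u - 5*v) du + (-5*u) dv
Combining and collecting du, dv coefficients:
  coeff of du: 20*u^3 - 58*u^2*v - 33*u^2 + 34*u*v^2 + 29*u*v + 9*u + 2*v^2 + 3*v
  coeff of dv: -14*u^3 + 34*u^2*v - u^2 + 11*u*v + 3*u + v
F^* omega = (20*u^3 - 58*u^2*v - 33*u^2 + 34*u*v^2 + 29*u*v + 9*u + 2*v^2 + 3*v) du + (-14*u^3 + 34*u^2*v - u^2 + 11*u*v + 3*u + v) dv.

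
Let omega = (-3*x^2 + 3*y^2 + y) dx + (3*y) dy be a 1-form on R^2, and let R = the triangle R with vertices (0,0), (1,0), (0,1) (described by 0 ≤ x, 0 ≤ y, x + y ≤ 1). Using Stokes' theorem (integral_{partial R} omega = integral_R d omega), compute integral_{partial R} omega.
integral_(partial R) omega = -3/2

Stokes: integral_partial_R omega = integral_R d omega with d omega = (∂Q/∂x - ∂P/∂y) dx ∧ dy.
  ∂Q/∂x = 0
  ∂P/∂y = 6*y + 1
  integrand = ∂Q/∂x - ∂P/∂y = -6*y - 1.
Integrating over R: integral_0^1 integral_0^{1-x} (-6*y - 1) dy dx = -3/2.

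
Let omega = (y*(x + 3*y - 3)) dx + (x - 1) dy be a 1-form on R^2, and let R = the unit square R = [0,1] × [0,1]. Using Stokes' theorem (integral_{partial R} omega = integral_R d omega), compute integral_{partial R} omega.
integral_(partial R) omega = 1/2

Stokes: integral_partial_R omega = integral_R d omega with d omega = (∂Q/∂x - ∂P/∂y) dx ∧ dy.
  ∂Q/∂x = 1
  ∂P/∂y = x + 6*y - 3
  integrand = ∂Q/∂x - ∂P/∂y = -x - 6*y + 4.
Integrating over R: integral_0^1 integral_0^1 (-x - 6*y + 4) dx dy = 1/2.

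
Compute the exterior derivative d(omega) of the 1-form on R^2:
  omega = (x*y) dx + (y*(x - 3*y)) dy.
d(omega) = (-x + y) dx ∧ dy

For a 1-form omega = sum_i f_i dx_i, the exterior derivative is
  d(omega) = sum_{i < j} (∂f_j/∂x_i - ∂f_i/∂x_j) dx_i ∧ dx_j.
  coefficient of dx ∧ dy: ∂f_2/∂x - ∂f_1/∂y = ∂(y*(x - 3*y))/∂x - ∂(x*y)/∂y = -x + y
Assembling: d(omega) = (-x + y) dx ∧ dy.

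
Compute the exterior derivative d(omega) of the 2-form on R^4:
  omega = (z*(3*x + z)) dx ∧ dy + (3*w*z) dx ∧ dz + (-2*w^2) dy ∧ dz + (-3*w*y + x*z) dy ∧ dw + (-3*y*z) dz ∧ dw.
d(omega) = (3*x + 2*z) dx ∧ dy ∧ dz + (3*z) dx ∧ dz ∧ dw + (-4*w - x - 3*z) dy ∧ dz ∧ dw + (z) dx ∧ dy ∧ dw

For a 2-form omega = sum_{i<j} g_{ij} dx_i ∧ dx_j, the exterior derivative is
  d(omega) = sum_{i<j} d(g_{ij}) ∧ dx_i ∧ dx_j = sum_{i<j, k} (∂g_{ij}/∂x_k) dx_k ∧ dx_i ∧ dx_j.
Expand each term, using dx_k ∧ dx_i ∧ dx_j = sgn(permutation) dx_{(a)} ∧ dx_{(b)} ∧ dx_{(c)} with (a < b < c) sorted:
  d(z*(3*x + z)) includes (∂/∂z)(z*(3*x + z)) dz = (3*x + 2*z) dz, which multiplied by dx ∧ dy gives (3*x + 2*z) dx ∧ dy ∧ dz
  d(3*w*z) includes (∂/∂w)(3*w*z) dw = (3*z) dw, which multiplied by dx ∧ dz gives (3*z) dx ∧ dz ∧ dw
  d(-2*w^2) includes (∂/∂w)(-2*w^2) dw = (-4*w) dw, which multiplied by dy ∧ dz gives (-4*w) dy ∧ dz ∧ dw
  d(-3*w*y + x*z) includes (∂/∂x)(-3*w*y + x*z) dx = (z) dx, which multiplied by dy ∧ dw gives (z) dx ∧ dy ∧ dw
  d(-3*w*y + x*z) includes (∂/∂z)(-3*w*y + x*z) dz = (x) dz, which multiplied by dy ∧ dw gives (-x) dy ∧ dz ∧ dw
  d(-3*y*z) includes (∂/∂y)(-3*y*z) dy = (-3*z) dy, which multiplied by dz ∧ dw gives (-3*z) dy ∧ dz ∧ dw
Collecting like 3-forms: d(omega) = (3*x + 2*z) dx ∧ dy ∧ dz + (3*z) dx ∧ dz ∧ dw + (-4*w - x - 3*z) dy ∧ dz ∧ dw + (z) dx ∧ dy ∧ dw.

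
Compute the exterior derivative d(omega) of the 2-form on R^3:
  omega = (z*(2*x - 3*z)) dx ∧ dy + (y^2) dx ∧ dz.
d(omega) = (2*x - 2*y - 6*z) dx ∧ dy ∧ dz

For a 2-form omega = sum_{i<j} g_{ij} dx_i ∧ dx_j, the exterior derivative is
  d(omega) = sum_{i<j} d(g_{ij}) ∧ dx_i ∧ dx_j = sum_{i<j, k} (∂g_{ij}/∂x_k) dx_k ∧ dx_i ∧ dx_j.
Expand each term, using dx_k ∧ dx_i ∧ dx_j = sgn(permutation) dx_{(a)} ∧ dx_{(b)} ∧ dx_{(c)} with (a < b < c) sorted:
  d(z*(2*x - 3*z)) includes (∂/∂z)(z*(2*x - 3*z)) dz = (2*x - 6*z) dz, which multiplied by dx ∧ dy gives (2*x - 6*z) dx ∧ dy ∧ dz
  d(y^2) includes (∂/∂y)(y^2) dy = (2*y) dy, which multiplied by dx ∧ dz gives (-2*y) dx ∧ dy ∧ dz
Collecting like 3-forms: d(omega) = (2*x - 2*y - 6*z) dx ∧ dy ∧ dz.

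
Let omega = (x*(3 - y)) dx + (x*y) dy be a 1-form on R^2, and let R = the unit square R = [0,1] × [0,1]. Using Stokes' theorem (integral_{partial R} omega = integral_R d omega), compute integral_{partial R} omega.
integral_(partial R) omega = 1

Stokes: integral_partial_R omega = integral_R d omega with d omega = (∂Q/∂x - ∂P/∂y) dx ∧ dy.
  ∂Q/∂x = y
  ∂P/∂y = -x
  integrand = ∂Q/∂x - ∂P/∂y = x + y.
Integrating over R: integral_0^1 integral_0^1 (x + y) dx dy = 1.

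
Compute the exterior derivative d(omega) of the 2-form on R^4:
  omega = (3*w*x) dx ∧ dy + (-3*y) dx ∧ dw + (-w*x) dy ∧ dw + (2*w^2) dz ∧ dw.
d(omega) = (-w + 3*x + 3) dx ∧ dy ∧ dw

For a 2-form omega = sum_{i<j} g_{ij} dx_i ∧ dx_j, the exterior derivative is
  d(omega) = sum_{i<j} d(g_{ij}) ∧ dx_i ∧ dx_j = sum_{i<j, k} (∂g_{ij}/∂x_k) dx_k ∧ dx_i ∧ dx_j.
Expand each term, using dx_k ∧ dx_i ∧ dx_j = sgn(permutation) dx_{(a)} ∧ dx_{(b)} ∧ dx_{(c)} with (a < b < c) sorted:
  d(3*w*x) includes (∂/∂w)(3*w*x) dw = (3*x) dw, which multiplied by dx ∧ dy gives (3*x) dx ∧ dy ∧ dw
  d(-3*y) includes (∂/∂y)(-3*y) dy = (-3) dy, which multiplied by dx ∧ dw gives (3) dx ∧ dy ∧ dw
  d(-w*x) includes (∂/∂x)(-w*x) dx = (-w) dx, which multiplied by dy ∧ dw gives (-w) dx ∧ dy ∧ dw
Collecting like 3-forms: d(omega) = (-w + 3*x + 3) dx ∧ dy ∧ dw.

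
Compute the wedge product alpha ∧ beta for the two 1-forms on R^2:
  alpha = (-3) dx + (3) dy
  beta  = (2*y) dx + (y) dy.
alpha ∧ beta = (-9*y) dx ∧ dy

Distribute the wedge, using dx_i ∧ dx_j = -dx_j ∧ dx_i and dx_i ∧ dx_i = 0. For each pair (i, j) with i < j, the coefficient of dx_i ∧ dx_j in alpha ∧ beta is (alpha_i * beta_j - alpha_j * beta_i). Collecting: alpha ∧ beta = (-9*y) dx ∧ dy.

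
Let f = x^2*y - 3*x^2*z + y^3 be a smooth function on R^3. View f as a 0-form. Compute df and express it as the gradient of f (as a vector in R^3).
df = (2*x*(y - 3*z)) dx + (x^2 + 3*y^2) dy + (-3*x^2) dz; grad f = (2*x*(y - 3*z), x^2 + 3*y^2, -3*x^2)

For a 0-form f, d f = (∂f/∂x) dx + (∂f/∂y) dy + (∂f/∂z) dz. The components of the vector representation are exactly the entries of grad f in Cartesian coordinates:
  ∂f/∂x = 2*x*(y - 3*z)
  ∂f/∂y = x^2 + 3*y^2
  ∂f/∂z = -3*x^2.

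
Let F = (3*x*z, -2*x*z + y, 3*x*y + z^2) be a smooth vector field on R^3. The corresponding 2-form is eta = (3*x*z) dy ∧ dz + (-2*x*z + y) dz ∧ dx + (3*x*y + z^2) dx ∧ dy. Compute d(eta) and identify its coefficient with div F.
d(eta) = (5*z + 1) dx ∧ dy ∧ dz; div F = 5*z + 1

For a 2-form in R^3 of the form above, applying d gives a 3-form with coefficient ∂P/∂x + ∂Q/∂y + ∂R/∂z:
  ∂P/∂x = 3*z
  ∂Q/∂y = 1
  ∂R/∂z = 2*z
Sum = 5*z + 1, which is exactly div F.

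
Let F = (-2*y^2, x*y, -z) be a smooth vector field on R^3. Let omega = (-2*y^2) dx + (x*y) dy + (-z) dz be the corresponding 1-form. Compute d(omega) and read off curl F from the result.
d(omega) = (0) dy ∧ dz + (0) dz ∧ dx + (5*y) dx ∧ dy; curl F = (0, 0, 5*y)

d omega = sum_{i<j} (∂f_j/∂x_i - ∂f_i/∂x_j) dx_i ∧ dx_j. Under the identification (dy ∧ dz, dz ∧ dx, dx ∧ dy) ↔ (e_x, e_y, e_z), the coefficients are exactly the components of curl F. Compute:
  ∂R/∂y - ∂Q/∂z = (0) - (0) = 0
  ∂P/∂z - ∂R/∂x = (0) - (0) = 0
  ∂Q/∂x - ∂P/∂y = (y) - (-4*y) = 5*y.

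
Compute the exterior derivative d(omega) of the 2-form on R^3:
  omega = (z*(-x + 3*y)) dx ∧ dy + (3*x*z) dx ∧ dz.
d(omega) = (-x + 3*y) dx ∧ dy ∧ dz

For a 2-form omega = sum_{i<j} g_{ij} dx_i ∧ dx_j, the exterior derivative is
  d(omega) = sum_{i<j} d(g_{ij}) ∧ dx_i ∧ dx_j = sum_{i<j, k} (∂g_{ij}/∂x_k) dx_k ∧ dx_i ∧ dx_j.
Expand each term, using dx_k ∧ dx_i ∧ dx_j = sgn(permutation) dx_{(a)} ∧ dx_{(b)} ∧ dx_{(c)} with (a < b < c) sorted:
  d(z*(-x + 3*y)) includes (∂/∂z)(z*(-x + 3*y)) dz = (-x + 3*y) dz, which multiplied by dx ∧ dy gives (-x + 3*y) dx ∧ dy ∧ dz
Collecting like 3-forms: d(omega) = (-x + 3*y) dx ∧ dy ∧ dz.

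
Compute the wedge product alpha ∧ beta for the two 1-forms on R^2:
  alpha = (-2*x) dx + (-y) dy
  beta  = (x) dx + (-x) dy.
alpha ∧ beta = (x*(2*x + y)) dx ∧ dy

Distribute the wedge, using dx_i ∧ dx_j = -dx_j ∧ dx_i and dx_i ∧ dx_i = 0. For each pair (i, j) with i < j, the coefficient of dx_i ∧ dx_j in alpha ∧ beta is (alpha_i * beta_j - alpha_j * beta_i). Collecting: alpha ∧ beta = (x*(2*x + y)) dx ∧ dy.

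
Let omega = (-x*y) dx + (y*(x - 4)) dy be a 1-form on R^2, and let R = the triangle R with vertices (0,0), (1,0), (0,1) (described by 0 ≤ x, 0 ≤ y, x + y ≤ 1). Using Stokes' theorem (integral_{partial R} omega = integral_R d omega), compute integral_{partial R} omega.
integral_(partial R) omega = 1/3

Stokes: integral_partial_R omega = integral_R d omega with d omega = (∂Q/∂x - ∂P/∂y) dx ∧ dy.
  ∂Q/∂x = y
  ∂P/∂y = -x
  integrand = ∂Q/∂x - ∂P/∂y = x + y.
Integrating over R: integral_0^1 integral_0^{1-x} (x + y) dy dx = 1/3.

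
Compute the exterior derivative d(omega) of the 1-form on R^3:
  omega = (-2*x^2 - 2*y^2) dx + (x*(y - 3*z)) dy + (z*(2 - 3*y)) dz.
d(omega) = (5*y - 3*z) dx ∧ dy + (3*x - 3*z) dy ∧ dz

For a 1-form omega = sum_i f_i dx_i, the exterior derivative is
  d(omega) = sum_{i < j} (∂f_j/∂x_i - ∂f_i/∂x_j) dx_i ∧ dx_j.
  coefficient of dx ∧ dy: ∂f_2/∂x - ∂f_1/∂y = ∂(x*(y - 3*z))/∂x - ∂(-2*x^2 - 2*y^2)/∂y = 5*y - 3*z
  coefficient of dy ∧ dz: ∂f_3/∂y - ∂f_2/∂z = ∂(z*(2 - 3*y))/∂y - ∂(x*(y - 3*z))/∂z = 3*x - 3*z
Assembling: d(omega) = (5*y - 3*z) dx ∧ dy + (3*x - 3*z) dy ∧ dz.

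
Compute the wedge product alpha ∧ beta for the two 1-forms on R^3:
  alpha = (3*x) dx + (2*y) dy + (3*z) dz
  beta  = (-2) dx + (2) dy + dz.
alpha ∧ beta = (6*x + 4*y) dx ∧ dy + (3*x + 6*z) dx ∧ dz + (2*y - 6*z) dy ∧ dz

Distribute the wedge, using dx_i ∧ dx_j = -dx_j ∧ dx_i and dx_i ∧ dx_i = 0. For each pair (i, j) with i < j, the coefficient of dx_i ∧ dx_j in alpha ∧ beta is (alpha_i * beta_j - alpha_j * beta_i). Collecting: alpha ∧ beta = (6*x + 4*y) dx ∧ dy + (3*x + 6*z) dx ∧ dz + (2*y - 6*z) dy ∧ dz.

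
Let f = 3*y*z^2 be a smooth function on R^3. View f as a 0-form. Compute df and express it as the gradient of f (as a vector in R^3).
df = (0) dx + (3*z^2) dy + (6*y*z) dz; grad f = (0, 3*z^2, 6*y*z)

For a 0-form f, d f = (∂f/∂x) dx + (∂f/∂y) dy + (∂f/∂z) dz. The components of the vector representation are exactly the entries of grad f in Cartesian coordinates:
  ∂f/∂x = 0
  ∂f/∂y = 3*z^2
  ∂f/∂z = 6*y*z.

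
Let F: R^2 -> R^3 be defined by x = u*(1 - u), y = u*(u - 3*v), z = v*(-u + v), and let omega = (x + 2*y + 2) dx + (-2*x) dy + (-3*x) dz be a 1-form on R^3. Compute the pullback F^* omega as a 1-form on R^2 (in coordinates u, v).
F^* omega = (2*u^3 + 3*u^2*v - 5*u^2 + 3*u*v - 3*u + 2) du + (3*u*(-3*u^2 + 2*u*v + 3*u - 2*v)) dv

Using F^*(f dg) = (f ∘ F) d(g ∘ F), substitute each coordinate x_i by F_i(u, v) in f_i, and replace dx_i by d F_i = (∂F_i/∂u) du + (∂F_i/∂v) dv.
  For the x component: f_1(F) = u^2 - 6*u*v + u + 2; d F_1 = (1 - 2*u) du + (0) dv
  For the y component: f_2(F) = 2*u*(u - 1); d F_2 = (2*u - 3*v) du + (-3*u) dv
  For the z component: f_3(F) = 3*u*(u - 1); d F_3 = (-v) du + (-u + 2*v) dv
Combining and collecting du, dv coefficients:
  coeff of du: 2*u^3 + 3*u^2*v - 5*u^2 + 3*u*v - 3*u + 2
  coeff of dv: 3*u*(-3*u^2 + 2*u*v + 3*u - 2*v)
F^* omega = (2*u^3 + 3*u^2*v - 5*u^2 + 3*u*v - 3*u + 2) du + (3*u*(-3*u^2 + 2*u*v + 3*u - 2*v)) dv.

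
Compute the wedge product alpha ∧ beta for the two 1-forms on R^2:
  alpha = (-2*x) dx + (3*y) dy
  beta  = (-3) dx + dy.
alpha ∧ beta = (-2*x + 9*y) dx ∧ dy

Distribute the wedge, using dx_i ∧ dx_j = -dx_j ∧ dx_i and dx_i ∧ dx_i = 0. For each pair (i, j) with i < j, the coefficient of dx_i ∧ dx_j in alpha ∧ beta is (alpha_i * beta_j - alpha_j * beta_i). Collecting: alpha ∧ beta = (-2*x + 9*y) dx ∧ dy.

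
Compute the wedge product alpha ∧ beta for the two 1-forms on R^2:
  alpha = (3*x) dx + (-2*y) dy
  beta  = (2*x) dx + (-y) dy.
alpha ∧ beta = (x*y) dx ∧ dy

Distribute the wedge, using dx_i ∧ dx_j = -dx_j ∧ dx_i and dx_i ∧ dx_i = 0. For each pair (i, j) with i < j, the coefficient of dx_i ∧ dx_j in alpha ∧ beta is (alpha_i * beta_j - alpha_j * beta_i). Collecting: alpha ∧ beta = (x*y) dx ∧ dy.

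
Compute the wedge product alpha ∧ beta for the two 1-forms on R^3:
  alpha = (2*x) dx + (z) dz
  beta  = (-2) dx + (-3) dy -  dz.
alpha ∧ beta = (-6*x) dx ∧ dy + (-2*x + 2*z) dx ∧ dz + (3*z) dy ∧ dz

Distribute the wedge, using dx_i ∧ dx_j = -dx_j ∧ dx_i and dx_i ∧ dx_i = 0. For each pair (i, j) with i < j, the coefficient of dx_i ∧ dx_j in alpha ∧ beta is (alpha_i * beta_j - alpha_j * beta_i). Collecting: alpha ∧ beta = (-6*x) dx ∧ dy + (-2*x + 2*z) dx ∧ dz + (3*z) dy ∧ dz.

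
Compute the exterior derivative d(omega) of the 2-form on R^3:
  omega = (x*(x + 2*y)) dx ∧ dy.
d(omega) = 0

For a 2-form omega = sum_{i<j} g_{ij} dx_i ∧ dx_j, the exterior derivative is
  d(omega) = sum_{i<j} d(g_{ij}) ∧ dx_i ∧ dx_j = sum_{i<j, k} (∂g_{ij}/∂x_k) dx_k ∧ dx_i ∧ dx_j.
Expand each term, using dx_k ∧ dx_i ∧ dx_j = sgn(permutation) dx_{(a)} ∧ dx_{(b)} ∧ dx_{(c)} with (a < b < c) sorted:

Collecting like 3-forms: d(omega) = 0.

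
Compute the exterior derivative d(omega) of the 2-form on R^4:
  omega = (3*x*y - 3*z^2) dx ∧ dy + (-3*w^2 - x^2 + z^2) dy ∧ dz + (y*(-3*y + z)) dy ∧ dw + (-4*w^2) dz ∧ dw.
d(omega) = (-2*x - 6*z) dx ∧ dy ∧ dz + (-6*w - y) dy ∧ dz ∧ dw

For a 2-form omega = sum_{i<j} g_{ij} dx_i ∧ dx_j, the exterior derivative is
  d(omega) = sum_{i<j} d(g_{ij}) ∧ dx_i ∧ dx_j = sum_{i<j, k} (∂g_{ij}/∂x_k) dx_k ∧ dx_i ∧ dx_j.
Expand each term, using dx_k ∧ dx_i ∧ dx_j = sgn(permutation) dx_{(a)} ∧ dx_{(b)} ∧ dx_{(c)} with (a < b < c) sorted:
  d(3*x*y - 3*z^2) includes (∂/∂z)(3*x*y - 3*z^2) dz = (-6*z) dz, which multiplied by dx ∧ dy gives (-6*z) dx ∧ dy ∧ dz
  d(-3*w^2 - x^2 + z^2) includes (∂/∂x)(-3*w^2 - x^2 + z^2) dx = (-2*x) dx, which multiplied by dy ∧ dz gives (-2*x) dx ∧ dy ∧ dz
  d(-3*w^2 - x^2 + z^2) includes (∂/∂w)(-3*w^2 - x^2 + z^2) dw = (-6*w) dw, which multiplied by dy ∧ dz gives (-6*w) dy ∧ dz ∧ dw
  d(y*(-3*y + z)) includes (∂/∂z)(y*(-3*y + z)) dz = (y) dz, which multiplied by dy ∧ dw gives (-y) dy ∧ dz ∧ dw
Collecting like 3-forms: d(omega) = (-2*x - 6*z) dx ∧ dy ∧ dz + (-6*w - y) dy ∧ dz ∧ dw.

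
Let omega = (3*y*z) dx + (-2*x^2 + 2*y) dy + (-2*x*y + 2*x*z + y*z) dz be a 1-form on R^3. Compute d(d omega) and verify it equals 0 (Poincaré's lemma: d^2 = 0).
d(d omega) = 0

Step 1: d omega = sum_{i<j} (∂f_j/∂x_i - ∂f_i/∂x_j) dx_i ∧ dx_j:
  coeff of dx ∧ dy: -4*x - 3*z
  coeff of dx ∧ dz: -5*y + 2*z
  coeff of dy ∧ dz: -2*x + z
Step 2: Apply d again to each 2-form coefficient. The only possible 3-form in R^3 is dx ∧ dy ∧ dz, with coefficient
  ∂(coeff of dy∧dz)/∂x - ∂(coeff of dx∧dz)/∂y + ∂(coeff of dx∧dy)/∂z
  = ∂/∂x (-2*x + z) - ∂/∂y (-5*y + 2*z) + ∂/∂z (-4*x - 3*z).
Each of these terms simplifies to sums of mixed partials that cancel in pairs. The result is 0 (by equality of mixed partials for smooth functions — Schwarz / Clairaut).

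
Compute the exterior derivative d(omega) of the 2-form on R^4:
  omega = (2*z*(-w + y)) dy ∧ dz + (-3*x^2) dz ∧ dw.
d(omega) = (-2*z) dy ∧ dz ∧ dw + (-6*x) dx ∧ dz ∧ dw

For a 2-form omega = sum_{i<j} g_{ij} dx_i ∧ dx_j, the exterior derivative is
  d(omega) = sum_{i<j} d(g_{ij}) ∧ dx_i ∧ dx_j = sum_{i<j, k} (∂g_{ij}/∂x_k) dx_k ∧ dx_i ∧ dx_j.
Expand each term, using dx_k ∧ dx_i ∧ dx_j = sgn(permutation) dx_{(a)} ∧ dx_{(b)} ∧ dx_{(c)} with (a < b < c) sorted:
  d(2*z*(-w + y)) includes (∂/∂w)(2*z*(-w + y)) dw = (-2*z) dw, which multiplied by dy ∧ dz gives (-2*z) dy ∧ dz ∧ dw
  d(-3*x^2) includes (∂/∂x)(-3*x^2) dx = (-6*x) dx, which multiplied by dz ∧ dw gives (-6*x) dx ∧ dz ∧ dw
Collecting like 3-forms: d(omega) = (-2*z) dy ∧ dz ∧ dw + (-6*x) dx ∧ dz ∧ dw.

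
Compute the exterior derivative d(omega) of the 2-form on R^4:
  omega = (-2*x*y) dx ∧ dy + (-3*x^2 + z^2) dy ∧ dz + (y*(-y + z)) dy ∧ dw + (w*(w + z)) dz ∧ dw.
d(omega) = (-6*x) dx ∧ dy ∧ dz + (-y) dy ∧ dz ∧ dw

For a 2-form omega = sum_{i<j} g_{ij} dx_i ∧ dx_j, the exterior derivative is
  d(omega) = sum_{i<j} d(g_{ij}) ∧ dx_i ∧ dx_j = sum_{i<j, k} (∂g_{ij}/∂x_k) dx_k ∧ dx_i ∧ dx_j.
Expand each term, using dx_k ∧ dx_i ∧ dx_j = sgn(permutation) dx_{(a)} ∧ dx_{(b)} ∧ dx_{(c)} with (a < b < c) sorted:
  d(-3*x^2 + z^2) includes (∂/∂x)(-3*x^2 + z^2) dx = (-6*x) dx, which multiplied by dy ∧ dz gives (-6*x) dx ∧ dy ∧ dz
  d(y*(-y + z)) includes (∂/∂z)(y*(-y + z)) dz = (y) dz, which multiplied by dy ∧ dw gives (-y) dy ∧ dz ∧ dw
Collecting like 3-forms: d(omega) = (-6*x) dx ∧ dy ∧ dz + (-y) dy ∧ dz ∧ dw.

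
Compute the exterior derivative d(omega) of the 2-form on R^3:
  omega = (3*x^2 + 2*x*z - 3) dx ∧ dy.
d(omega) = (2*x) dx ∧ dy ∧ dz

For a 2-form omega = sum_{i<j} g_{ij} dx_i ∧ dx_j, the exterior derivative is
  d(omega) = sum_{i<j} d(g_{ij}) ∧ dx_i ∧ dx_j = sum_{i<j, k} (∂g_{ij}/∂x_k) dx_k ∧ dx_i ∧ dx_j.
Expand each term, using dx_k ∧ dx_i ∧ dx_j = sgn(permutation) dx_{(a)} ∧ dx_{(b)} ∧ dx_{(c)} with (a < b < c) sorted:
  d(3*x^2 + 2*x*z - 3) includes (∂/∂z)(3*x^2 + 2*x*z - 3) dz = (2*x) dz, which multiplied by dx ∧ dy gives (2*x) dx ∧ dy ∧ dz
Collecting like 3-forms: d(omega) = (2*x) dx ∧ dy ∧ dz.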